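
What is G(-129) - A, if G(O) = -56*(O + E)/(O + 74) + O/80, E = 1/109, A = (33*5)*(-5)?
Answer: 66381569/95920 ≈ 692.05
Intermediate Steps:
A = -825 (A = 165*(-5) = -825)
E = 1/109 ≈ 0.0091743
G(O) = O/80 - 56*(1/109 + O)/(74 + O) (G(O) = -56*(O + 1/109)/(O + 74) + O/80 = -56*(1/109 + O)/(74 + O) + O*(1/80) = -56*(1/109 + O)/(74 + O) + O/80 = O/80 - 56*(1/109 + O)/(74 + O))
G(-129) - A = (-4480 - 480254*(-129) + 109*(-129)²)/(8720*(74 - 129)) - 1*(-825) = (1/8720)*(-4480 + 61952766 + 109*16641)/(-55) + 825 = (1/8720)*(-1/55)*(-4480 + 61952766 + 1813869) + 825 = (1/8720)*(-1/55)*63762155 + 825 = -12752431/95920 + 825 = 66381569/95920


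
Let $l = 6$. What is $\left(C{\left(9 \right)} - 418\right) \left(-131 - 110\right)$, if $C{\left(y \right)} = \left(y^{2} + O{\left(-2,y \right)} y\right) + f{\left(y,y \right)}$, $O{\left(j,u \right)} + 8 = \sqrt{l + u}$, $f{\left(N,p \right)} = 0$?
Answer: $98569 - 2169 \sqrt{15} \approx 90169.0$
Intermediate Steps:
$O{\left(j,u \right)} = -8 + \sqrt{6 + u}$
$C{\left(y \right)} = y^{2} + y \left(-8 + \sqrt{6 + y}\right)$ ($C{\left(y \right)} = \left(y^{2} + \left(-8 + \sqrt{6 + y}\right) y\right) + 0 = \left(y^{2} + y \left(-8 + \sqrt{6 + y}\right)\right) + 0 = y^{2} + y \left(-8 + \sqrt{6 + y}\right)$)
$\left(C{\left(9 \right)} - 418\right) \left(-131 - 110\right) = \left(9 \left(-8 + 9 + \sqrt{6 + 9}\right) - 418\right) \left(-131 - 110\right) = \left(9 \left(-8 + 9 + \sqrt{15}\right) - 418\right) \left(-241\right) = \left(9 \left(1 + \sqrt{15}\right) - 418\right) \left(-241\right) = \left(\left(9 + 9 \sqrt{15}\right) - 418\right) \left(-241\right) = \left(-409 + 9 \sqrt{15}\right) \left(-241\right) = 98569 - 2169 \sqrt{15}$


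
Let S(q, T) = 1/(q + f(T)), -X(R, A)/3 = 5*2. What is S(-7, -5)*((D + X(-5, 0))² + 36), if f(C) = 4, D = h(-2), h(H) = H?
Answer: -1060/3 ≈ -353.33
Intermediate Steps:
D = -2
X(R, A) = -30 (X(R, A) = -15*2 = -3*10 = -30)
S(q, T) = 1/(4 + q) (S(q, T) = 1/(q + 4) = 1/(4 + q))
S(-7, -5)*((D + X(-5, 0))² + 36) = ((-2 - 30)² + 36)/(4 - 7) = ((-32)² + 36)/(-3) = -(1024 + 36)/3 = -⅓*1060 = -1060/3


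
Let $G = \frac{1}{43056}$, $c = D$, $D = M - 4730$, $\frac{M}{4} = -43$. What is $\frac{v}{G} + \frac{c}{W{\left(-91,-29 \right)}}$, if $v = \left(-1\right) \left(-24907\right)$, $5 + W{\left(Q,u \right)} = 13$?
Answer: $\frac{4289580717}{4} \approx 1.0724 \cdot 10^{9}$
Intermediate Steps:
$W{\left(Q,u \right)} = 8$ ($W{\left(Q,u \right)} = -5 + 13 = 8$)
$M = -172$ ($M = 4 \left(-43\right) = -172$)
$D = -4902$ ($D = -172 - 4730 = -4902$)
$c = -4902$
$G = \frac{1}{43056} \approx 2.3226 \cdot 10^{-5}$
$v = 24907$
$\frac{v}{G} + \frac{c}{W{\left(-91,-29 \right)}} = 24907 \frac{1}{\frac{1}{43056}} - \frac{4902}{8} = 24907 \cdot 43056 - \frac{2451}{4} = 1072395792 - \frac{2451}{4} = \frac{4289580717}{4}$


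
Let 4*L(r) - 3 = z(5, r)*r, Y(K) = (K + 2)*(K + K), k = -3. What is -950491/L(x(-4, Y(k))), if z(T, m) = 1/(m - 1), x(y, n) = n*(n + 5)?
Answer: -247127660/261 ≈ -9.4685e+5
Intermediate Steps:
Y(K) = 2*K*(2 + K) (Y(K) = (2 + K)*(2*K) = 2*K*(2 + K))
x(y, n) = n*(5 + n)
z(T, m) = 1/(-1 + m)
L(r) = 3/4 + r/(4*(-1 + r)) (L(r) = 3/4 + (r/(-1 + r))/4 = 3/4 + r/(4*(-1 + r)))
-950491/L(x(-4, Y(k))) = -950491*(-1 + (2*(-3)*(2 - 3))*(5 + 2*(-3)*(2 - 3)))/(-3/4 + (2*(-3)*(2 - 3))*(5 + 2*(-3)*(2 - 3))) = -950491*(-1 + (2*(-3)*(-1))*(5 + 2*(-3)*(-1)))/(-3/4 + (2*(-3)*(-1))*(5 + 2*(-3)*(-1))) = -950491*(-1 + 6*(5 + 6))/(-3/4 + 6*(5 + 6)) = -950491*(-1 + 6*11)/(-3/4 + 6*11) = -950491*(-1 + 66)/(-3/4 + 66) = -950491/((261/4)/65) = -950491/((1/65)*(261/4)) = -950491/261/260 = -950491*260/261 = -247127660/261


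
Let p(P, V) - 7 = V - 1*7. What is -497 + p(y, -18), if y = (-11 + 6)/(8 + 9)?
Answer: -515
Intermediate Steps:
y = -5/17 ≈ -0.29412
p(P, V) = V (p(P, V) = 7 + (V - 1*7) = 7 + (V - 7) = 7 + (-7 + V) = V)
-497 + p(y, -18) = -497 - 18 = -515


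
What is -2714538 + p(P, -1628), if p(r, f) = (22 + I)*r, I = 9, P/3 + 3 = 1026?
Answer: -2619399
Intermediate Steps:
P = 3069 (P = -9 + 3*1026 = -9 + 3078 = 3069)
p(r, f) = 31*r (p(r, f) = (22 + 9)*r = 31*r)
-2714538 + p(P, -1628) = -2714538 + 31*3069 = -2714538 + 95139 = -2619399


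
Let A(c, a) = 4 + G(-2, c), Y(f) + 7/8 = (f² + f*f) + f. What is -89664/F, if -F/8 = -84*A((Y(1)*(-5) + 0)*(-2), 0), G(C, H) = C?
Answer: -467/7 ≈ -66.714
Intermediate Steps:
Y(f) = -7/8 + f + 2*f² (Y(f) = -7/8 + ((f² + f*f) + f) = -7/8 + ((f² + f²) + f) = -7/8 + (2*f² + f) = -7/8 + (f + 2*f²) = -7/8 + f + 2*f²)
A(c, a) = 2 (A(c, a) = 4 - 2 = 2)
F = 1344 (F = -(-672)*2 = -8*(-168) = 1344)
-89664/F = -89664/1344 = -89664*1/1344 = -467/7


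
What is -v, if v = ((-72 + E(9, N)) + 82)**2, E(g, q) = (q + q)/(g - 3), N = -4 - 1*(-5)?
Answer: -961/9 ≈ -106.78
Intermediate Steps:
N = 1 (N = -4 + 5 = 1)
E(g, q) = 2*q/(-3 + g) (E(g, q) = (2*q)/(-3 + g) = 2*q/(-3 + g))
v = 961/9 (v = ((-72 + 2*1/(-3 + 9)) + 82)**2 = ((-72 + 2*1/6) + 82)**2 = ((-72 + 2*1*(1/6)) + 82)**2 = ((-72 + 1/3) + 82)**2 = (-215/3 + 82)**2 = (31/3)**2 = 961/9 ≈ 106.78)
-v = -1*961/9 = -961/9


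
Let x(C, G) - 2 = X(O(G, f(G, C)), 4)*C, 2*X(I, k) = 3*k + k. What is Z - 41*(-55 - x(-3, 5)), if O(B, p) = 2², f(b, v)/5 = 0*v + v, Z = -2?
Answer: 1351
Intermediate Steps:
f(b, v) = 5*v (f(b, v) = 5*(0*v + v) = 5*(0 + v) = 5*v)
O(B, p) = 4
X(I, k) = 2*k (X(I, k) = (3*k + k)/2 = (4*k)/2 = 2*k)
x(C, G) = 2 + 8*C (x(C, G) = 2 + (2*4)*C = 2 + 8*C)
Z - 41*(-55 - x(-3, 5)) = -2 - 41*(-55 - (2 + 8*(-3))) = -2 - 41*(-55 - (2 - 24)) = -2 - 41*(-55 - 1*(-22)) = -2 - 41*(-55 + 22) = -2 - 41*(-33) = -2 + 1353 = 1351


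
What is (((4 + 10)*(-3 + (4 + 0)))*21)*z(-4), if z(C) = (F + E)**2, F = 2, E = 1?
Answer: 2646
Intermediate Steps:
z(C) = 9 (z(C) = (2 + 1)**2 = 3**2 = 9)
(((4 + 10)*(-3 + (4 + 0)))*21)*z(-4) = (((4 + 10)*(-3 + (4 + 0)))*21)*9 = ((14*(-3 + 4))*21)*9 = ((14*1)*21)*9 = (14*21)*9 = 294*9 = 2646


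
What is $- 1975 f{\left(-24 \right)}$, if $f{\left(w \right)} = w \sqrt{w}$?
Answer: $94800 i \sqrt{6} \approx 2.3221 \cdot 10^{5} i$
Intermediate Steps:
$f{\left(w \right)} = w^{\frac{3}{2}}$
$- 1975 f{\left(-24 \right)} = - 1975 \left(-24\right)^{\frac{3}{2}} = - 1975 \left(- 48 i \sqrt{6}\right) = 94800 i \sqrt{6}$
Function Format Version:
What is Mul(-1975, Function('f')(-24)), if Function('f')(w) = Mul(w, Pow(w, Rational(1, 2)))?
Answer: Mul(94800, I, Pow(6, Rational(1, 2))) ≈ Mul(2.3221e+5, I)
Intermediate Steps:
Function('f')(w) = Pow(w, Rational(3, 2))
Mul(-1975, Function('f')(-24)) = Mul(-1975, Pow(-24, Rational(3, 2))) = Mul(-1975, Mul(-48, I, Pow(6, Rational(1, 2)))) = Mul(94800, I, Pow(6, Rational(1, 2)))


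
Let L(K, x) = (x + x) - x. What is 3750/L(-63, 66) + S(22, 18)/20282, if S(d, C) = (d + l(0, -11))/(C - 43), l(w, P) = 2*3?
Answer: 158452971/2788775 ≈ 56.818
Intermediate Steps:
l(w, P) = 6
S(d, C) = (6 + d)/(-43 + C) (S(d, C) = (d + 6)/(C - 43) = (6 + d)/(-43 + C))
L(K, x) = x (L(K, x) = 2*x - x = x)
3750/L(-63, 66) + S(22, 18)/20282 = 3750/66 + ((6 + 22)/(-43 + 18))/20282 = 3750*(1/66) + (28/(-25))*(1/20282) = 625/11 - 1/25*28*(1/20282) = 625/11 - 28/25*1/20282 = 625/11 - 14/253525 = 158452971/2788775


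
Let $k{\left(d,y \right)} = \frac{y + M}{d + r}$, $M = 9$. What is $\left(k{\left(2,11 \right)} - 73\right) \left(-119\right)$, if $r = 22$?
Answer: $\frac{51527}{6} \approx 8587.8$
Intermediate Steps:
$k{\left(d,y \right)} = \frac{9 + y}{22 + d}$ ($k{\left(d,y \right)} = \frac{y + 9}{d + 22} = \frac{9 + y}{22 + d}$)
$\left(k{\left(2,11 \right)} - 73\right) \left(-119\right) = \left(\frac{9 + 11}{22 + 2} - 73\right) \left(-119\right) = \left(\frac{1}{24} \cdot 20 - 73\right) \left(-119\right) = \left(\frac{5}{6} - 73\right) \left(-119\right) = \left(- \frac{433}{6}\right) \left(-119\right) = \frac{51527}{6}$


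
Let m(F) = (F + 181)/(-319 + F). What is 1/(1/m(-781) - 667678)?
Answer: -6/4006057 ≈ -1.4977e-6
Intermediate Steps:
m(F) = (181 + F)/(-319 + F)
1/(1/m(-781) - 667678) = 1/(1/((181 - 781)/(-319 - 781)) - 667678) = 1/(1/(-600/(-1100)) - 667678) = 1/(1/(-1/1100*(-600)) - 667678) = 1/(1/(6/11) - 667678) = 1/(11/6 - 667678) = 1/(-4006057/6) = -6/4006057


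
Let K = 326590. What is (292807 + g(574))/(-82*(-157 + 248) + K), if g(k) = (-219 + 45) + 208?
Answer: 292841/319128 ≈ 0.91763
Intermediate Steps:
g(k) = 34 (g(k) = -174 + 208 = 34)
(292807 + g(574))/(-82*(-157 + 248) + K) = (292807 + 34)/(-82*(-157 + 248) + 326590) = 292841/(-82*91 + 326590) = 292841/(-7462 + 326590) = 292841/319128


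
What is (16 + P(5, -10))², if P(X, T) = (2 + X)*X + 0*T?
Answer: 2601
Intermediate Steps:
P(X, T) = X*(2 + X) (P(X, T) = X*(2 + X) + 0 = X*(2 + X))
(16 + P(5, -10))² = (16 + 5*(2 + 5))² = (16 + 5*7)² = (16 + 35)² = 51² = 2601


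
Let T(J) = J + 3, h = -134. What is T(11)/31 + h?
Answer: -4140/31 ≈ -133.55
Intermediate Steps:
T(J) = 3 + J
T(11)/31 + h = (3 + 11)/31 - 134 = (1/31)*14 - 134 = 14/31 - 134 = -4140/31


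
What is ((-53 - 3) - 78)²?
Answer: 17956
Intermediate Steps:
((-53 - 3) - 78)² = (-56 - 78)² = (-134)² = 17956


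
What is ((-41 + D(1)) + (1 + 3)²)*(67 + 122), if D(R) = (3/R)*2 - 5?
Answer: -4536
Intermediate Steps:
D(R) = -5 + 6/R (D(R) = 6/R - 5 = -5 + 6/R)
((-41 + D(1)) + (1 + 3)²)*(67 + 122) = ((-41 + (-5 + 6/1)) + (1 + 3)²)*(67 + 122) = ((-41 + (-5 + 6*1)) + 4²)*189 = ((-41 + (-5 + 6)) + 16)*189 = ((-41 + 1) + 16)*189 = (-40 + 16)*189 = -24*189 = -4536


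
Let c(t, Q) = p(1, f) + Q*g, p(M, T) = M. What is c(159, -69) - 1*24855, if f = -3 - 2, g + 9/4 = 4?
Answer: -99899/4 ≈ -24975.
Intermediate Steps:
g = 7/4 (g = -9/4 + 4 = 7/4 ≈ 1.7500)
f = -5
c(t, Q) = 1 + 7*Q/4 (c(t, Q) = 1 + Q*(7/4) = 1 + 7*Q/4)
c(159, -69) - 1*24855 = (1 + (7/4)*(-69)) - 1*24855 = (1 - 483/4) - 24855 = -479/4 - 24855 = -99899/4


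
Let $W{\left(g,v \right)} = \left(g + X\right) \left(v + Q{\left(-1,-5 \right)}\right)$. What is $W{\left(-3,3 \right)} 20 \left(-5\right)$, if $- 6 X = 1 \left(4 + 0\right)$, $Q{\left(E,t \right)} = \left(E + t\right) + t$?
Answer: $- \frac{8800}{3} \approx -2933.3$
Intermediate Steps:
$Q{\left(E,t \right)} = E + 2 t$
$X = - \frac{2}{3}$ ($X = - \frac{1 \left(4 + 0\right)}{6} = - \frac{1 \cdot 4}{6} = \left(- \frac{1}{6}\right) 4 = - \frac{2}{3} \approx -0.66667$)
$W{\left(g,v \right)} = \left(-11 + v\right) \left(- \frac{2}{3} + g\right)$ ($W{\left(g,v \right)} = \left(g - \frac{2}{3}\right) \left(v + \left(-1 + 2 \left(-5\right)\right)\right) = \left(- \frac{2}{3} + g\right) \left(v - 11\right) = \left(- \frac{2}{3} + g\right) \left(-11 + v\right) = \left(-11 + v\right) \left(- \frac{2}{3} + g\right)$)
$W{\left(-3,3 \right)} 20 \left(-5\right) = \left(\frac{22}{3} - -33 - 2 - 9\right) 20 \left(-5\right) = \left(\frac{22}{3} + 33 - 2 - 9\right) 20 \left(-5\right) = \frac{88}{3} \cdot 20 \left(-5\right) = \frac{1760}{3} \left(-5\right) = - \frac{8800}{3}$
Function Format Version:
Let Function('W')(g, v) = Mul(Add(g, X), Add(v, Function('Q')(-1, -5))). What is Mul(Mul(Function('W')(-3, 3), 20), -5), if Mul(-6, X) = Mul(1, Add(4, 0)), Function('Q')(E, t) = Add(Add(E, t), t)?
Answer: Rational(-8800, 3) ≈ -2933.3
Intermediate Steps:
Function('Q')(E, t) = Add(E, Mul(2, t))
X = Rational(-2, 3) (X = Mul(Rational(-1, 6), Mul(1, Add(4, 0))) = Mul(Rational(-1, 6), Mul(1, 4)) = Mul(Rational(-1, 6), 4) = Rational(-2, 3) ≈ -0.66667)
Function('W')(g, v) = Mul(Add(-11, v), Add(Rational(-2, 3), g)) (Function('W')(g, v) = Mul(Add(g, Rational(-2, 3)), Add(v, Add(-1, Mul(2, -5)))) = Mul(Add(Rational(-2, 3), g), Add(v, Add(-1, -10))) = Mul(Add(Rational(-2, 3), g), Add(v, -11)) = Mul(Add(Rational(-2, 3), g), Add(-11, v)) = Mul(Add(-11, v), Add(Rational(-2, 3), g)))
Mul(Mul(Function('W')(-3, 3), 20), -5) = Mul(Mul(Add(Rational(22, 3), Mul(-11, -3), Mul(Rational(-2, 3), 3), Mul(-3, 3)), 20), -5) = Mul(Mul(Add(Rational(22, 3), 33, -2, -9), 20), -5) = Mul(Mul(Rational(88, 3), 20), -5) = Mul(Rational(1760, 3), -5) = Rational(-8800, 3)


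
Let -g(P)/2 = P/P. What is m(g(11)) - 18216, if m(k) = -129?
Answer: -18345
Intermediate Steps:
g(P) = -2 (g(P) = -2*P/P = -2*1 = -2)
m(g(11)) - 18216 = -129 - 18216 = -18345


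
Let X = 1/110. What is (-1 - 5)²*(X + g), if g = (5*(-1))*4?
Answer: -39582/55 ≈ -719.67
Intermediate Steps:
X = 1/110 ≈ 0.0090909
g = -20 (g = -5*4 = -20)
(-1 - 5)²*(X + g) = (-1 - 5)²*(1/110 - 20) = (-6)²*(-2199/110) = 36*(-2199/110) = -39582/55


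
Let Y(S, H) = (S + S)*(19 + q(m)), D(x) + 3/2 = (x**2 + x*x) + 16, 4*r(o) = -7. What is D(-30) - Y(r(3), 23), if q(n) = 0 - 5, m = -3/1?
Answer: 3727/2 ≈ 1863.5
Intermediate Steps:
m = -3 (m = -3*1 = -3)
r(o) = -7/4 (r(o) = (1/4)*(-7) = -7/4)
q(n) = -5
D(x) = 29/2 + 2*x**2 (D(x) = -3/2 + ((x**2 + x*x) + 16) = -3/2 + ((x**2 + x**2) + 16) = -3/2 + (2*x**2 + 16) = -3/2 + (16 + 2*x**2) = 29/2 + 2*x**2)
Y(S, H) = 28*S (Y(S, H) = (S + S)*(19 - 5) = (2*S)*14 = 28*S)
D(-30) - Y(r(3), 23) = (29/2 + 2*(-30)**2) - 28*(-7)/4 = (29/2 + 2*900) - 1*(-49) = (29/2 + 1800) + 49 = 3629/2 + 49 = 3727/2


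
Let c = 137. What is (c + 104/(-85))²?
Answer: 133194681/7225 ≈ 18435.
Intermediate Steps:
(c + 104/(-85))² = (137 + 104/(-85))² = (137 + 104*(-1/85))² = (137 - 104/85)² = (11541/85)² = 133194681/7225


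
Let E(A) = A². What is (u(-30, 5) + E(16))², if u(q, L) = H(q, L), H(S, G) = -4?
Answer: 63504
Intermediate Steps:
u(q, L) = -4
(u(-30, 5) + E(16))² = (-4 + 16²)² = (-4 + 256)² = 252² = 63504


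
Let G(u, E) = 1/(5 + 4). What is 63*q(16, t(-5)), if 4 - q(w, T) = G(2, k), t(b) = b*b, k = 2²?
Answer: 245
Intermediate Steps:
k = 4
t(b) = b²
G(u, E) = ⅑ (G(u, E) = 1/9 = ⅑)
q(w, T) = 35/9 (q(w, T) = 4 - 1*⅑ = 4 - ⅑ = 35/9)
63*q(16, t(-5)) = 63*(35/9) = 245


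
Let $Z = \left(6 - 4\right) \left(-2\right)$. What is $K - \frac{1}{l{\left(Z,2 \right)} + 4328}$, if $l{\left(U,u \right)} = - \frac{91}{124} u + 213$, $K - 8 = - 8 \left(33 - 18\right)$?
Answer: $- \frac{31522574}{281451} \approx -112.0$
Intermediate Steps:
$Z = -4$ ($Z = 2 \left(-2\right) = -4$)
$K = -112$ ($K = 8 - 8 \left(33 - 18\right) = 8 - 120 = -112$)
$l{\left(U,u \right)} = 213 - \frac{91 u}{124}$ ($l{\left(U,u \right)} = \left(-91\right) \frac{1}{124} u + 213 = - \frac{91 u}{124} + 213 = 213 - \frac{91 u}{124}$)
$K - \frac{1}{l{\left(Z,2 \right)} + 4328} = -112 - \frac{1}{\left(213 - \frac{91}{62}\right) + 4328} = -112 - \frac{1}{\frac{13115}{62} + 4328} = -112 - \frac{1}{\frac{281451}{62}} = -112 - \frac{62}{281451} = - \frac{31522574}{281451}$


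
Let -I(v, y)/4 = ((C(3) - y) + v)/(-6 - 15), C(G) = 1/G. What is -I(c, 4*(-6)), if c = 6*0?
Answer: -292/63 ≈ -4.6349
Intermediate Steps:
c = 0
I(v, y) = 4/63 - 4*y/21 + 4*v/21 (I(v, y) = -4*((1/3 - y) + v)/(-6 - 15) = -4*((⅓ - y) + v)/(-21) = -4*(⅓ + v - y)*(-1)/21 = -4*(-1/63 - v/21 + y/21) = 4/63 - 4*y/21 + 4*v/21)
-I(c, 4*(-6)) = -(4/63 - 16*(-6)/21 + (4/21)*0) = -(4/63 - 4/21*(-24) + 0) = -(4/63 + 32/7 + 0) = -1*292/63 = -292/63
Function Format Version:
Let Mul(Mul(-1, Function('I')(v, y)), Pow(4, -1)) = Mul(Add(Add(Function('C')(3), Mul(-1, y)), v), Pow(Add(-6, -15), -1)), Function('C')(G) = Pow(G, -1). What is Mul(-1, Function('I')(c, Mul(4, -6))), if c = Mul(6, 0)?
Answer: Rational(-292, 63) ≈ -4.6349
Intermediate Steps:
c = 0
Function('I')(v, y) = Add(Rational(4, 63), Mul(Rational(-4, 21), y), Mul(Rational(4, 21), v)) (Function('I')(v, y) = Mul(-4, Mul(Add(Add(Pow(3, -1), Mul(-1, y)), v), Pow(Add(-6, -15), -1))) = Mul(-4, Mul(Add(Add(Rational(1, 3), Mul(-1, y)), v), Pow(-21, -1))) = Mul(-4, Mul(Add(Rational(1, 3), v, Mul(-1, y)), Rational(-1, 21))) = Mul(-4, Add(Rational(-1, 63), Mul(Rational(-1, 21), v), Mul(Rational(1, 21), y))) = Add(Rational(4, 63), Mul(Rational(-4, 21), y), Mul(Rational(4, 21), v)))
Mul(-1, Function('I')(c, Mul(4, -6))) = Mul(-1, Add(Rational(4, 63), Mul(Rational(-4, 21), Mul(4, -6)), Mul(Rational(4, 21), 0))) = Mul(-1, Add(Rational(4, 63), Mul(Rational(-4, 21), -24), 0)) = Mul(-1, Add(Rational(4, 63), Rational(32, 7), 0)) = Mul(-1, Rational(292, 63)) = Rational(-292, 63)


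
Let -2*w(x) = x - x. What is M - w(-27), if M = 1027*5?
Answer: 5135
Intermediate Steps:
w(x) = 0 (w(x) = -(x - x)/2 = -½*0 = 0)
M = 5135
M - w(-27) = 5135 - 1*0 = 5135 + 0 = 5135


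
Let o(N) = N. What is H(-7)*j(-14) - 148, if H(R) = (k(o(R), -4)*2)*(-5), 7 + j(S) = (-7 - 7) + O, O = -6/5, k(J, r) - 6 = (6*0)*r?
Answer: 1184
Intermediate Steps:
k(J, r) = 6 (k(J, r) = 6 + (6*0)*r = 6 + 0*r = 6 + 0 = 6)
O = -6/5 (O = -6*1/5 = -6/5 ≈ -1.2000)
j(S) = -111/5 (j(S) = -7 + ((-7 - 7) - 6/5) = -7 + (-14 - 6/5) = -7 - 76/5 = -111/5)
H(R) = -60 (H(R) = (6*2)*(-5) = 12*(-5) = -60)
H(-7)*j(-14) - 148 = -60*(-111/5) - 148 = 1332 - 148 = 1184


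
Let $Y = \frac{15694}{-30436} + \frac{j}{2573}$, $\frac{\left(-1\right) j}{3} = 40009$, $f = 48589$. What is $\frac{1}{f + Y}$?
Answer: $\frac{5593702}{271528563447} \approx 2.0601 \cdot 10^{-5}$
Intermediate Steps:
$j = -120027$ ($j = \left(-3\right) 40009 = -120027$)
$Y = - \frac{263823031}{5593702}$ ($Y = \frac{15694}{-30436} - \frac{120027}{2573} = 15694 \left(- \frac{1}{30436}\right) - \frac{120027}{2573} = - \frac{1121}{2174} - \frac{120027}{2573} = - \frac{263823031}{5593702} \approx -47.164$)
$\frac{1}{f + Y} = \frac{1}{48589 - \frac{263823031}{5593702}} = \frac{1}{\frac{271528563447}{5593702}} = \frac{5593702}{271528563447}$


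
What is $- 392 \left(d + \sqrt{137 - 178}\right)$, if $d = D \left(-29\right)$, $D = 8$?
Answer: $90944 - 392 i \sqrt{41} \approx 90944.0 - 2510.0 i$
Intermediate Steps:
$d = -232$ ($d = 8 \left(-29\right) = -232$)
$- 392 \left(d + \sqrt{137 - 178}\right) = - 392 \left(-232 + \sqrt{137 - 178}\right) = - 392 \left(-232 + \sqrt{-41}\right) = - 392 \left(-232 + i \sqrt{41}\right) = 90944 - 392 i \sqrt{41}$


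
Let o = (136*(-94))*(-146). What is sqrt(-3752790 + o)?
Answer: I*sqrt(1886326) ≈ 1373.4*I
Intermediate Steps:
o = 1866464 (o = -12784*(-146) = 1866464)
sqrt(-3752790 + o) = sqrt(-3752790 + 1866464) = sqrt(-1886326) = I*sqrt(1886326)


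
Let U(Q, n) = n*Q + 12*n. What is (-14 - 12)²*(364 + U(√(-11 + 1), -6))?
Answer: 197392 - 4056*I*√10 ≈ 1.9739e+5 - 12826.0*I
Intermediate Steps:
U(Q, n) = 12*n + Q*n (U(Q, n) = Q*n + 12*n = 12*n + Q*n)
(-14 - 12)²*(364 + U(√(-11 + 1), -6)) = (-14 - 12)²*(364 - 6*(12 + √(-11 + 1))) = (-26)²*(364 - 6*(12 + √(-10))) = 676*(364 - 6*(12 + I*√10)) = 676*(364 + (-72 - 6*I*√10)) = 676*(292 - 6*I*√10) = 197392 - 4056*I*√10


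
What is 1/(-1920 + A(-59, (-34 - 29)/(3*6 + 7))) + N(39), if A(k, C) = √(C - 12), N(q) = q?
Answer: 1198068719/30720121 - 55*I*√3/92160363 ≈ 38.999 - 1.0337e-6*I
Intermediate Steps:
A(k, C) = √(-12 + C)
1/(-1920 + A(-59, (-34 - 29)/(3*6 + 7))) + N(39) = 1/(-1920 + √(-12 + (-34 - 29)/(3*6 + 7))) + 39 = 1/(-1920 + √(-12 - 63/(18 + 7))) + 39 = 1/(-1920 + √(-12 - 63/25)) + 39 = 1/(-1920 + √(-363/25)) + 39 = 1/(-1920 + 11*I*√3/5) + 39 = 39 + 1/(-1920 + 11*I*√3/5)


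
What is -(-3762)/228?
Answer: 33/2 ≈ 16.500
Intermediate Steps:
-(-3762)/228 = -18*(-11/12) = 33/2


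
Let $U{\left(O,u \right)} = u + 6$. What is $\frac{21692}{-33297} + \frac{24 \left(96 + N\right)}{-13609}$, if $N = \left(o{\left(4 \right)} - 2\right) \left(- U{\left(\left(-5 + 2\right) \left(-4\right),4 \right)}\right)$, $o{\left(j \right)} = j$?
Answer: $- \frac{32358196}{41194443} \approx -0.7855$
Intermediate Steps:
$U{\left(O,u \right)} = 6 + u$
$N = -20$ ($N = \left(4 - 2\right) \left(- (6 + 4)\right) = 2 \left(\left(-1\right) 10\right) = 2 \left(-10\right) = -20$)
$\frac{21692}{-33297} + \frac{24 \left(96 + N\right)}{-13609} = \frac{21692}{-33297} + \frac{24 \left(96 - 20\right)}{-13609} = 21692 \left(- \frac{1}{33297}\right) + 24 \cdot 76 \left(- \frac{1}{13609}\right) = - \frac{1972}{3027} + 1824 \left(- \frac{1}{13609}\right) = - \frac{1972}{3027} - \frac{1824}{13609} = - \frac{32358196}{41194443}$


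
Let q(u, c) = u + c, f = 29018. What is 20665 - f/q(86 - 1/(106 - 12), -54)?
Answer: 59411963/3007 ≈ 19758.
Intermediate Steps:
q(u, c) = c + u
20665 - f/q(86 - 1/(106 - 12), -54) = 20665 - 29018/(-54 + (86 - 1/(106 - 12))) = 20665 - 29018/(-54 + (86 - 1/94)) = 20665 - 29018/(-54 + 8083/94) = 20665 - 29018/3007/94 = 20665 - 29018*94/3007 = 20665 - 1*2727692/3007 = 20665 - 2727692/3007 = 59411963/3007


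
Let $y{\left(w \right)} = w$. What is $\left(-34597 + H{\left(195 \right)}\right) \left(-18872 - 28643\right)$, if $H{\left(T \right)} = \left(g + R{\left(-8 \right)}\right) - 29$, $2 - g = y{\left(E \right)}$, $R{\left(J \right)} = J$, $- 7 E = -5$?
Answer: $\frac{11519013935}{7} \approx 1.6456 \cdot 10^{9}$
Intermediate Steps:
$E = \frac{5}{7}$ ($E = \left(- \frac{1}{7}\right) \left(-5\right) = \frac{5}{7} \approx 0.71429$)
$g = \frac{9}{7}$ ($g = 2 - \frac{5}{7} = \frac{9}{7} \approx 1.2857$)
$H{\left(T \right)} = - \frac{250}{7}$ ($H{\left(T \right)} = \left(\frac{9}{7} - 8\right) - 29 = - \frac{47}{7} - 29 = - \frac{250}{7}$)
$\left(-34597 + H{\left(195 \right)}\right) \left(-18872 - 28643\right) = \left(-34597 - \frac{250}{7}\right) \left(-18872 - 28643\right) = \left(- \frac{242429}{7}\right) \left(-47515\right) = \frac{11519013935}{7}$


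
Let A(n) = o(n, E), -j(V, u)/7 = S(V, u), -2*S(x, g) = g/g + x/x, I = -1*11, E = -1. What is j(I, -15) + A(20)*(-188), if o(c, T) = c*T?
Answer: 3767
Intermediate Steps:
I = -11
S(x, g) = -1 (S(x, g) = -(g/g + x/x)/2 = -(1 + 1)/2 = -½*2 = -1)
j(V, u) = 7 (j(V, u) = -7*(-1) = 7)
o(c, T) = T*c
A(n) = -n
j(I, -15) + A(20)*(-188) = 7 - 1*20*(-188) = 7 - 20*(-188) = 7 + 3760 = 3767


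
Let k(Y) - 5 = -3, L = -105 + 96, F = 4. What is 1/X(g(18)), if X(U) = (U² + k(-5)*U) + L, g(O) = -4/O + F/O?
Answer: -⅑ ≈ -0.11111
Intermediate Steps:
L = -9
g(O) = 0 (g(O) = -4/O + 4/O = 0)
k(Y) = 2 (k(Y) = 5 - 3 = 2)
X(U) = -9 + U² + 2*U (X(U) = (U² + 2*U) - 9 = -9 + U² + 2*U)
1/X(g(18)) = 1/(-9 + 0² + 2*0) = 1/(-9 + 0 + 0) = 1/(-9) = -⅑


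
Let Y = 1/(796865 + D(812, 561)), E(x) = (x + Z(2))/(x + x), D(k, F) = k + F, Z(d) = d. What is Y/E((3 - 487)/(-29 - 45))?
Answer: 121/63060802 ≈ 1.9188e-6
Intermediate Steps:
D(k, F) = F + k
E(x) = (2 + x)/(2*x) (E(x) = (x + 2)/(x + x) = (2 + x)/((2*x)) = (2 + x)*(1/(2*x)) = (2 + x)/(2*x))
Y = 1/798238 (Y = 1/(796865 + (561 + 812)) = 1/(796865 + 1373) = 1/798238 ≈ 1.2528e-6)
Y/E((3 - 487)/(-29 - 45)) = 1/(798238*(((2 + (3 - 487)/(-29 - 45))/(2*(((3 - 487)/(-29 - 45))))))) = 1/(798238*(((2 - 484/(-74))/(2*((-484/(-74))))))) = 1/(798238*(((2 - 484*(-1/74))/(2*((-484*(-1/74))))))) = 1/(798238*(((2 + 242/37)/(2*(242/37))))) = 1/(798238*(((1/2)*(37/242)*(316/37)))) = 1/(798238*(79/121)) = (1/798238)*(121/79) = 121/63060802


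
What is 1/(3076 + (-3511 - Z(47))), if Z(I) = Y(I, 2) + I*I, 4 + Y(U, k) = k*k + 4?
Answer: -1/2648 ≈ -0.00037764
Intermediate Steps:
Y(U, k) = k² (Y(U, k) = -4 + (k*k + 4) = -4 + (k² + 4) = -4 + (4 + k²) = k²)
Z(I) = 4 + I² (Z(I) = 2² + I*I = 4 + I²)
1/(3076 + (-3511 - Z(47))) = 1/(3076 + (-3511 - (4 + 47²))) = 1/(3076 + (-3511 - (4 + 2209))) = 1/(3076 + (-3511 - 1*2213)) = 1/(3076 + (-3511 - 2213)) = 1/(3076 - 5724) = 1/(-2648) = -1/2648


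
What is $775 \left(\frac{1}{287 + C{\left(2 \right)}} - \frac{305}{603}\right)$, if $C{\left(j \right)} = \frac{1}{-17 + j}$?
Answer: $- \frac{1010348125}{2595312} \approx -389.3$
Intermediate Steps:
$775 \left(\frac{1}{287 + C{\left(2 \right)}} - \frac{305}{603}\right) = 775 \left(\frac{1}{287 + \frac{1}{-17 + 2}} - \frac{305}{603}\right) = 775 \left(\frac{1}{287 + \frac{1}{-15}} - 305 \cdot \frac{1}{603}\right) = 775 \left(\frac{1}{287 - \frac{1}{15}} - \frac{305}{603}\right) = 775 \left(\frac{1}{\frac{4304}{15}} - \frac{305}{603}\right) = 775 \left(\frac{15}{4304} - \frac{305}{603}\right) = 775 \left(- \frac{1303675}{2595312}\right) = - \frac{1010348125}{2595312}$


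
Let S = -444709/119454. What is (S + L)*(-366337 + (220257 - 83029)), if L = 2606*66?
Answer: -4707082316811775/119454 ≈ -3.9405e+10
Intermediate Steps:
L = 171996
S = -444709/119454 (S = -444709*1/119454 = -444709/119454 ≈ -3.7228)
(S + L)*(-366337 + (220257 - 83029)) = (-444709/119454 + 171996)*(-366337 + (220257 - 83029)) = 20545165475*(-366337 + 137228)/119454 = (20545165475/119454)*(-229109) = -4707082316811775/119454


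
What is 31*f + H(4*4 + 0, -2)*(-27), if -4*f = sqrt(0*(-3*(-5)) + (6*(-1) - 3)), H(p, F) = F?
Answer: 54 - 93*I/4 ≈ 54.0 - 23.25*I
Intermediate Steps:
f = -3*I/4 (f = -sqrt(0*(-3*(-5)) + (6*(-1) - 3))/4 = -sqrt(0*15 + (-6 - 3))/4 = -sqrt(0 - 9)/4 = -3*I/4 ≈ -0.75*I)
31*f + H(4*4 + 0, -2)*(-27) = 31*(-3*I/4) - 2*(-27) = -93*I/4 + 54 = 54 - 93*I/4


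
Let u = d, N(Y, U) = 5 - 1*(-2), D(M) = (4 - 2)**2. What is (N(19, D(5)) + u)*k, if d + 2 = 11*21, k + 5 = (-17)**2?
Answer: 67024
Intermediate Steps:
k = 284 (k = -5 + (-17)**2 = -5 + 289 = 284)
D(M) = 4 (D(M) = 2**2 = 4)
d = 229 (d = -2 + 11*21 = -2 + 231 = 229)
N(Y, U) = 7 (N(Y, U) = 5 + 2 = 7)
u = 229
(N(19, D(5)) + u)*k = (7 + 229)*284 = 236*284 = 67024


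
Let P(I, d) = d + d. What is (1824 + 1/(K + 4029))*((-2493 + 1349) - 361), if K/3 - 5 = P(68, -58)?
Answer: -1449423575/528 ≈ -2.7451e+6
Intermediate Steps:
P(I, d) = 2*d
K = -333 (K = 15 + 3*(2*(-58)) = 15 + 3*(-116) = 15 - 348 = -333)
(1824 + 1/(K + 4029))*((-2493 + 1349) - 361) = (1824 + 1/(-333 + 4029))*((-2493 + 1349) - 361) = (1824 + 1/3696)*(-1144 - 361) = (1824 + 1/3696)*(-1505) = (6741505/3696)*(-1505) = -1449423575/528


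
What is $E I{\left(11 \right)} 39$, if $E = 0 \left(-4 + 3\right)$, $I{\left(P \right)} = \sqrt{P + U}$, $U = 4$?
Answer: $0$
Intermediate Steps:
$I{\left(P \right)} = \sqrt{4 + P}$ ($I{\left(P \right)} = \sqrt{P + 4} = \sqrt{4 + P}$)
$E = 0$ ($E = 0 \left(-1\right) = 0$)
$E I{\left(11 \right)} 39 = 0 \sqrt{4 + 11} \cdot 39 = 0 \sqrt{15} \cdot 39 = 0 \cdot 39 = 0$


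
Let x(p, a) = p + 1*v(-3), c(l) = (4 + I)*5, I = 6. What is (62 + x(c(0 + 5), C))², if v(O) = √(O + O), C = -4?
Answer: (112 + I*√6)² ≈ 12538.0 + 548.69*I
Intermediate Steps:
c(l) = 50 (c(l) = (4 + 6)*5 = 10*5 = 50)
v(O) = √2*√O (v(O) = √(2*O) = √2*√O)
x(p, a) = p + I*√6 (x(p, a) = p + 1*(√2*√(-3)) = p + 1*(√2*(I*√3)) = p + 1*(I*√6) = p + I*√6)
(62 + x(c(0 + 5), C))² = (62 + (50 + I*√6))² = (112 + I*√6)²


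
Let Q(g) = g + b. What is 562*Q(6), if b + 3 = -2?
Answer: 562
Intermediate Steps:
b = -5 (b = -3 - 2 = -5)
Q(g) = -5 + g (Q(g) = g - 5 = -5 + g)
562*Q(6) = 562*(-5 + 6) = 562*1 = 562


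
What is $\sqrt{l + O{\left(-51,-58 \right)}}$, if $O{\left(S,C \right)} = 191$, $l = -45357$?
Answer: $i \sqrt{45166} \approx 212.52 i$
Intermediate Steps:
$\sqrt{l + O{\left(-51,-58 \right)}} = \sqrt{-45357 + 191} = \sqrt{-45166} = i \sqrt{45166}$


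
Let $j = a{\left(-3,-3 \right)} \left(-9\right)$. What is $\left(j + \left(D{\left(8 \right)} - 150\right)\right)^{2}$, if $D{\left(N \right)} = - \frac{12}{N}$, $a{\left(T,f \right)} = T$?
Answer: $\frac{62001}{4} \approx 15500.0$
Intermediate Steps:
$j = 27$ ($j = \left(-3\right) \left(-9\right) = 27$)
$\left(j + \left(D{\left(8 \right)} - 150\right)\right)^{2} = \left(27 - \left(150 + \frac{12}{8}\right)\right)^{2} = \left(27 - \frac{303}{2}\right)^{2} = \left(- \frac{249}{2}\right)^{2} = \frac{62001}{4}$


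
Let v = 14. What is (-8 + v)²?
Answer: 36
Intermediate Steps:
(-8 + v)² = (-8 + 14)² = 6² = 36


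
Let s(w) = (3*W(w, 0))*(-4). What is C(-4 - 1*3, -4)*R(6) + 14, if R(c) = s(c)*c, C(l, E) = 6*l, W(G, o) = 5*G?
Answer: 90734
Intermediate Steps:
s(w) = -60*w (s(w) = (3*(5*w))*(-4) = (15*w)*(-4) = -60*w)
R(c) = -60*c**2 (R(c) = (-60*c)*c = -60*c**2)
C(-4 - 1*3, -4)*R(6) + 14 = (6*(-4 - 1*3))*(-60*6**2) + 14 = (6*(-4 - 3))*(-60*36) + 14 = (6*(-7))*(-2160) + 14 = -42*(-2160) + 14 = 90720 + 14 = 90734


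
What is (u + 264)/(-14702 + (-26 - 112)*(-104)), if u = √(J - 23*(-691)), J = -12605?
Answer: -132/175 - √822/175 ≈ -0.91812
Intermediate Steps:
u = 2*√822 (u = √(-12605 - 23*(-691)) = √(-12605 + 15893) = √3288 = 2*√822 ≈ 57.341)
(u + 264)/(-14702 + (-26 - 112)*(-104)) = (2*√822 + 264)/(-14702 + (-26 - 112)*(-104)) = (264 + 2*√822)/(-14702 - 138*(-104)) = (264 + 2*√822)/(-14702 + 14352) = (264 + 2*√822)/(-350) = (264 + 2*√822)*(-1/350) = -132/175 - √822/175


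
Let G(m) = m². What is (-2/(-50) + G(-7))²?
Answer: 1503076/625 ≈ 2404.9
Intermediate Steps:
(-2/(-50) + G(-7))² = (-2/(-50) + (-7)²)² = (-2*(-1/50) + 49)² = (1/25 + 49)² = (1226/25)² = 1503076/625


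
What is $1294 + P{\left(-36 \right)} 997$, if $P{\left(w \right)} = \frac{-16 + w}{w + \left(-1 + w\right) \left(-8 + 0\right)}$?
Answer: $\frac{5473}{5} \approx 1094.6$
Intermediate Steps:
$P{\left(w \right)} = \frac{-16 + w}{8 - 7 w}$ ($P{\left(w \right)} = \frac{-16 + w}{w + \left(-1 + w\right) \left(-8\right)} = \frac{-16 + w}{w - \left(-8 + 8 w\right)} = \frac{-16 + w}{8 - 7 w}$)
$1294 + P{\left(-36 \right)} 997 = 1294 + \frac{16 - -36}{-8 + 7 \left(-36\right)} 997 = 1294 + \frac{16 + 36}{-8 - 252} \cdot 997 = 1294 + \frac{1}{-260} \cdot 52 \cdot 997 = 1294 + \left(- \frac{1}{260}\right) 52 \cdot 997 = 1294 - \frac{997}{5} = \frac{5473}{5}$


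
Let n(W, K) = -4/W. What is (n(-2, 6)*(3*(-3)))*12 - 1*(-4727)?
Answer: 4511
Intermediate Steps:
(n(-2, 6)*(3*(-3)))*12 - 1*(-4727) = ((-4/(-2))*(3*(-3)))*12 - 1*(-4727) = (-4*(-½)*(-9))*12 + 4727 = (2*(-9))*12 + 4727 = -18*12 + 4727 = -216 + 4727 = 4511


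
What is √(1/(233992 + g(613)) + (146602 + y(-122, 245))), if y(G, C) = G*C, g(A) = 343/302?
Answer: √582821591064587036202/70665927 ≈ 341.63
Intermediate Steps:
g(A) = 343/302 (g(A) = 343*(1/302) = 343/302)
y(G, C) = C*G
√(1/(233992 + g(613)) + (146602 + y(-122, 245))) = √(1/(233992 + 343/302) + (146602 + 245*(-122))) = √(1/(70665927/302) + (146602 - 29890)) = √(302/70665927 + 116712) = √(8247561672326/70665927) = √582821591064587036202/70665927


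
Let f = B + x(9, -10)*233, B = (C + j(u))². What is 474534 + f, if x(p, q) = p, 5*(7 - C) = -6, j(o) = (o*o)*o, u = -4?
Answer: 11993616/25 ≈ 4.7974e+5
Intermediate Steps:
j(o) = o³ (j(o) = o²*o = o³)
C = 41/5 (C = 7 - ⅕*(-6) = 7 + 6/5 = 41/5 ≈ 8.2000)
B = 77841/25 (B = (41/5 + (-4)³)² = (41/5 - 64)² = (-279/5)² = 77841/25 ≈ 3113.6)
f = 130266/25 (f = 77841/25 + 9*233 = 77841/25 + 2097 = 130266/25 ≈ 5210.6)
474534 + f = 474534 + 130266/25 = 11993616/25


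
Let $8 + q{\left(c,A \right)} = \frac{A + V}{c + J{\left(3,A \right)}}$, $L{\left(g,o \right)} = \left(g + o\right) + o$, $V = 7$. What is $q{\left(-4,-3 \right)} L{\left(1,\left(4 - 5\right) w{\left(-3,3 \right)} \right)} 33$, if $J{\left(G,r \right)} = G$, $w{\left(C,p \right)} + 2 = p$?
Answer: $396$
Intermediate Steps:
$w{\left(C,p \right)} = -2 + p$
$L{\left(g,o \right)} = g + 2 o$
$q{\left(c,A \right)} = -8 + \frac{7 + A}{3 + c}$ ($q{\left(c,A \right)} = -8 + \frac{A + 7}{c + 3} = -8 + \frac{7 + A}{3 + c}$)
$q{\left(-4,-3 \right)} L{\left(1,\left(4 - 5\right) w{\left(-3,3 \right)} \right)} 33 = \frac{-17 - 3 - -32}{3 - 4} \left(1 + 2 \left(4 - 5\right) \left(-2 + 3\right)\right) 33 = \frac{-17 - 3 + 32}{-1} \left(1 + 2 \left(4 - 5\right) 1\right) 33 = \left(-1\right) 12 \left(1 + 2 \left(\left(-1\right) 1\right)\right) 33 = - 12 \left(1 + 2 \left(-1\right)\right) 33 = - 12 \left(1 - 2\right) 33 = \left(-12\right) \left(-1\right) 33 = 12 \cdot 33 = 396$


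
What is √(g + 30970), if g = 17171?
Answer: 3*√5349 ≈ 219.41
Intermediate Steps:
√(g + 30970) = √(17171 + 30970) = √48141 = 3*√5349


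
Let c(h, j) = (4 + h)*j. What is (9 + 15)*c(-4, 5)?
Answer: 0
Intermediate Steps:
c(h, j) = j*(4 + h)
(9 + 15)*c(-4, 5) = (9 + 15)*(5*(4 - 4)) = 24*(5*0) = 24*0 = 0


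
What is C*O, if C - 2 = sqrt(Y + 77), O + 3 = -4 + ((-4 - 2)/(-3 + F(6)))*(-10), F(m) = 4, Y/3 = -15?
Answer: 106 + 212*sqrt(2) ≈ 405.81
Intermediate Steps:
Y = -45 (Y = 3*(-15) = -45)
O = 53 (O = -3 + (-4 + ((-4 - 2)/(-3 + 4))*(-10)) = -3 + (-4 - 6/1*(-10)) = -3 + (-4 - 6*1*(-10)) = -3 + (-4 - 6*(-10)) = -3 + (-4 + 60) = -3 + 56 = 53)
C = 2 + 4*sqrt(2) (C = 2 + sqrt(-45 + 77) = 2 + sqrt(32) = 2 + 4*sqrt(2) ≈ 7.6569)
C*O = (2 + 4*sqrt(2))*53 = 106 + 212*sqrt(2)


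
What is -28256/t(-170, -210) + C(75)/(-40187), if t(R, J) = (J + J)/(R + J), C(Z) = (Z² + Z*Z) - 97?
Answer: -3082169683/120561 ≈ -25565.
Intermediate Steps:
C(Z) = -97 + 2*Z² (C(Z) = (Z² + Z²) - 97 = 2*Z² - 97 = -97 + 2*Z²)
t(R, J) = 2*J/(J + R) (t(R, J) = (2*J)/(J + R) = 2*J/(J + R))
-28256/t(-170, -210) + C(75)/(-40187) = -28256/(2*(-210)/(-210 - 170)) + (-97 + 2*75²)/(-40187) = -28256/(2*(-210)/(-380)) + (-97 + 2*5625)*(-1/40187) = -28256/(2*(-210)*(-1/380)) + (-97 + 11250)*(-1/40187) = -28256/21/19 + 11153*(-1/40187) = -28256*19/21 - 11153/40187 = -536864/21 - 11153/40187 = -3082169683/120561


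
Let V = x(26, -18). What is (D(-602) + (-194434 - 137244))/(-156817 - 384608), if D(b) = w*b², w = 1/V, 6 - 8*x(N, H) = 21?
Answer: 7874402/8121375 ≈ 0.96959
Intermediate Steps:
x(N, H) = -15/8 (x(N, H) = ¾ - ⅛*21 = ¾ - 21/8 = -15/8)
V = -15/8 ≈ -1.8750
w = -8/15 (w = 1/(-15/8) = -8/15 ≈ -0.53333)
D(b) = -8*b²/15
(D(-602) + (-194434 - 137244))/(-156817 - 384608) = (-8/15*(-602)² + (-194434 - 137244))/(-156817 - 384608) = (-8/15*362404 - 331678)/(-541425) = (-2899232/15 - 331678)*(-1/541425) = -7874402/15*(-1/541425) = 7874402/8121375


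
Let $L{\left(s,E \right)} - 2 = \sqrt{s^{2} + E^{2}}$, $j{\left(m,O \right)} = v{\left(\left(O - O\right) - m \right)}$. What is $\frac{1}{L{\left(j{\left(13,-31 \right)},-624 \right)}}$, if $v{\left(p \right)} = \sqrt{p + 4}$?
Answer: $- \frac{2}{389363} + \frac{9 \sqrt{4807}}{389363} \approx 0.0015975$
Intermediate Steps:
$v{\left(p \right)} = \sqrt{4 + p}$
$j{\left(m,O \right)} = \sqrt{4 - m}$ ($j{\left(m,O \right)} = \sqrt{4 + \left(\left(O - O\right) - m\right)} = \sqrt{4 + \left(0 - m\right)} = \sqrt{4 - m}$)
$L{\left(s,E \right)} = 2 + \sqrt{E^{2} + s^{2}}$ ($L{\left(s,E \right)} = 2 + \sqrt{s^{2} + E^{2}} = 2 + \sqrt{E^{2} + s^{2}}$)
$\frac{1}{L{\left(j{\left(13,-31 \right)},-624 \right)}} = \frac{1}{2 + \sqrt{\left(-624\right)^{2} + \left(\sqrt{4 - 13}\right)^{2}}} = \frac{1}{2 + \sqrt{389376 + \left(\sqrt{4 - 13}\right)^{2}}} = \frac{1}{2 + \sqrt{389376 + \left(\sqrt{-9}\right)^{2}}} = \frac{1}{2 + \sqrt{389376 + \left(3 i\right)^{2}}} = \frac{1}{2 + \sqrt{389376 - 9}} = \frac{1}{2 + \sqrt{389367}} = \frac{1}{2 + 9 \sqrt{4807}}$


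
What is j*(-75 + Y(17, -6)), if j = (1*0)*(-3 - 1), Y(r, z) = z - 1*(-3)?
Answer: 0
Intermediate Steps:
Y(r, z) = 3 + z (Y(r, z) = z + 3 = 3 + z)
j = 0 (j = 0*(-4) = 0)
j*(-75 + Y(17, -6)) = 0*(-75 + (3 - 6)) = 0*(-75 - 3) = 0*(-78) = 0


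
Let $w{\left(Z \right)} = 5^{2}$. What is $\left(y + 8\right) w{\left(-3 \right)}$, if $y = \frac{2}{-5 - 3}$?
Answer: $\frac{775}{4} \approx 193.75$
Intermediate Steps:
$w{\left(Z \right)} = 25$
$y = - \frac{1}{4}$ ($y = \frac{2}{-5 - 3} = \frac{2}{-8} = 2 \left(- \frac{1}{8}\right) = - \frac{1}{4} \approx -0.25$)
$\left(y + 8\right) w{\left(-3 \right)} = \left(- \frac{1}{4} + 8\right) 25 = \frac{31}{4} \cdot 25 = \frac{775}{4}$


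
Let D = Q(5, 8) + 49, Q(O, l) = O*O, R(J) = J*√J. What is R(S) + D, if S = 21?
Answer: 74 + 21*√21 ≈ 170.23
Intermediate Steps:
R(J) = J^(3/2)
Q(O, l) = O²
D = 74 (D = 5² + 49 = 25 + 49 = 74)
R(S) + D = 21^(3/2) + 74 = 21*√21 + 74 = 74 + 21*√21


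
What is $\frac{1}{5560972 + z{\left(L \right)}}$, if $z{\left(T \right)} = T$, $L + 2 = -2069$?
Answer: $\frac{1}{5558901} \approx 1.7989 \cdot 10^{-7}$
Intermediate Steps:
$L = -2071$ ($L = -2 - 2069 = -2071$)
$\frac{1}{5560972 + z{\left(L \right)}} = \frac{1}{5560972 - 2071} = \frac{1}{5558901}$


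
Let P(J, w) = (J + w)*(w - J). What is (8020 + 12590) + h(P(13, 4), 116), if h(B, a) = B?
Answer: 20457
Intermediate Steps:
(8020 + 12590) + h(P(13, 4), 116) = (8020 + 12590) + (4² - 1*13²) = 20610 + (16 - 1*169) = 20610 + (16 - 169) = 20610 - 153 = 20457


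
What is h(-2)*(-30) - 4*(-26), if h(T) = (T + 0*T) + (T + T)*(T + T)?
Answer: -316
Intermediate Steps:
h(T) = T + 4*T² (h(T) = (T + 0) + (2*T)*(2*T) = T + 4*T²)
h(-2)*(-30) - 4*(-26) = -2*(1 + 4*(-2))*(-30) - 4*(-26) = -2*(1 - 8)*(-30) + 104 = -2*(-7)*(-30) + 104 = 14*(-30) + 104 = -420 + 104 = -316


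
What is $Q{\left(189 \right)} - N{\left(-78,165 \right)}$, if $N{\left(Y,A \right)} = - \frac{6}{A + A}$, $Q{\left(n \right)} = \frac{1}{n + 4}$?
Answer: $\frac{248}{10615} \approx 0.023363$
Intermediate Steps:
$Q{\left(n \right)} = \frac{1}{4 + n}$
$N{\left(Y,A \right)} = - \frac{3}{A}$ ($N{\left(Y,A \right)} = - \frac{6}{2 A} = - 6 \frac{1}{2 A} = - \frac{3}{A}$)
$Q{\left(189 \right)} - N{\left(-78,165 \right)} = \frac{1}{4 + 189} - - \frac{3}{165} = \frac{1}{193} - \left(-3\right) \frac{1}{165} = \frac{1}{193} - - \frac{1}{55} = \frac{1}{193} + \frac{1}{55} = \frac{248}{10615}$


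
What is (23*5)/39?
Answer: 115/39 ≈ 2.9487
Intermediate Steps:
(23*5)/39 = 115*(1/39) = 115/39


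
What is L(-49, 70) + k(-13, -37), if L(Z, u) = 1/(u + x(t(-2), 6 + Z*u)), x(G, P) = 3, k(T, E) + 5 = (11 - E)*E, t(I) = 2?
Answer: -130012/73 ≈ -1781.0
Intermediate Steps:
k(T, E) = -5 + E*(11 - E) (k(T, E) = -5 + (11 - E)*E = -5 + E*(11 - E))
L(Z, u) = 1/(3 + u) (L(Z, u) = 1/(u + 3) = 1/(3 + u))
L(-49, 70) + k(-13, -37) = 1/(3 + 70) + (-5 - 1*(-37)² + 11*(-37)) = 1/73 + (-5 - 1*1369 - 407) = 1/73 + (-5 - 1369 - 407) = 1/73 - 1781 = -130012/73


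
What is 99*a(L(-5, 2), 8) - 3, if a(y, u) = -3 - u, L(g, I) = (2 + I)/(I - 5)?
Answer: -1092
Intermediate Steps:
L(g, I) = (2 + I)/(-5 + I)
99*a(L(-5, 2), 8) - 3 = 99*(-3 - 1*8) - 3 = 99*(-3 - 8) - 3 = 99*(-11) - 3 = -1089 - 3 = -1092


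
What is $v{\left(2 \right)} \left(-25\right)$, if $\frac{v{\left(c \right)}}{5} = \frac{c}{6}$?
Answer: $- \frac{125}{3} \approx -41.667$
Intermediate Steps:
$v{\left(c \right)} = \frac{5 c}{6}$ ($v{\left(c \right)} = 5 \frac{c}{6} = \frac{5 c}{6}$)
$v{\left(2 \right)} \left(-25\right) = \frac{5}{6} \cdot 2 \left(-25\right) = \frac{5}{3} \left(-25\right) = - \frac{125}{3}$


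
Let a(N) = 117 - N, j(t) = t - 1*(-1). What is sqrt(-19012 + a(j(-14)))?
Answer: 3*I*sqrt(2098) ≈ 137.41*I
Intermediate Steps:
j(t) = 1 + t (j(t) = t + 1 = 1 + t)
sqrt(-19012 + a(j(-14))) = sqrt(-19012 + (117 - (1 - 14))) = sqrt(-19012 + (117 - 1*(-13))) = sqrt(-19012 + (117 + 13)) = sqrt(-19012 + 130) = sqrt(-18882) = 3*I*sqrt(2098)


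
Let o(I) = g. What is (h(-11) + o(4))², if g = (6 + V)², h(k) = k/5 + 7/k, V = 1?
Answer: 6446521/3025 ≈ 2131.1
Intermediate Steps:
h(k) = 7/k + k/5 (h(k) = k*(⅕) + 7/k = k/5 + 7/k = 7/k + k/5)
g = 49 (g = (6 + 1)² = 7² = 49)
o(I) = 49
(h(-11) + o(4))² = ((7/(-11) + (⅕)*(-11)) + 49)² = ((7*(-1/11) - 11/5) + 49)² = ((-7/11 - 11/5) + 49)² = (-156/55 + 49)² = (2539/55)² = 6446521/3025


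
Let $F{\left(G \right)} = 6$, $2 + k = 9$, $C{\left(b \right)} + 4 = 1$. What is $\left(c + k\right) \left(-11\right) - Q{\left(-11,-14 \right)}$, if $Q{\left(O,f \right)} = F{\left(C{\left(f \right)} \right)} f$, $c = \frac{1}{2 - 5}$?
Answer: $\frac{32}{3} \approx 10.667$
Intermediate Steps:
$c = - \frac{1}{3}$ ($c = \frac{1}{-3} = - \frac{1}{3} \approx -0.33333$)
$C{\left(b \right)} = -3$ ($C{\left(b \right)} = -4 + 1 = -3$)
$k = 7$ ($k = -2 + 9 = 7$)
$Q{\left(O,f \right)} = 6 f$
$\left(c + k\right) \left(-11\right) - Q{\left(-11,-14 \right)} = \left(- \frac{1}{3} + 7\right) \left(-11\right) - 6 \left(-14\right) = \frac{20}{3} \left(-11\right) - -84 = - \frac{220}{3} + 84 = \frac{32}{3}$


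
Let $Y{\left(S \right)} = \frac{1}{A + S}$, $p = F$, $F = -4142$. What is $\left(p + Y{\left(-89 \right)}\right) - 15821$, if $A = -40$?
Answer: $- \frac{2575228}{129} \approx -19963.0$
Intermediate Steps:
$p = -4142$
$Y{\left(S \right)} = \frac{1}{-40 + S}$
$\left(p + Y{\left(-89 \right)}\right) - 15821 = \left(-4142 + \frac{1}{-40 - 89}\right) - 15821 = \left(-4142 + \frac{1}{-129}\right) - 15821 = \left(-4142 - \frac{1}{129}\right) - 15821 = - \frac{534319}{129} - 15821 = - \frac{2575228}{129}$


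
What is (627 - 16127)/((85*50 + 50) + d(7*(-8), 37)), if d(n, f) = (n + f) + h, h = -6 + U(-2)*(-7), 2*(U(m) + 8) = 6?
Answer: -1550/431 ≈ -3.5963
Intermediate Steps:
U(m) = -5 (U(m) = -8 + (1/2)*6 = -8 + 3 = -5)
h = 29 (h = -6 - 5*(-7) = -6 + 35 = 29)
d(n, f) = 29 + f + n (d(n, f) = (n + f) + 29 = (f + n) + 29 = 29 + f + n)
(627 - 16127)/((85*50 + 50) + d(7*(-8), 37)) = (627 - 16127)/((85*50 + 50) + (29 + 37 + 7*(-8))) = -15500/((4250 + 50) + (29 + 37 - 56)) = -15500/(4300 + 10) = -15500/4310 = -15500*1/4310 = -1550/431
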